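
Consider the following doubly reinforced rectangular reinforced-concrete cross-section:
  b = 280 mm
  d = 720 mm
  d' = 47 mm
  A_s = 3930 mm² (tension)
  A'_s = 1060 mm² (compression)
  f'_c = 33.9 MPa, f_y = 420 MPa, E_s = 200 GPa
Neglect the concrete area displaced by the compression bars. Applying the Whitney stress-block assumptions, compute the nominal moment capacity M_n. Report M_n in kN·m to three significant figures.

M_n ≈ 1080 kN·m

Assume both tension and compression steel yield.
Net tension couple steel: A_s − A'_s = 2870 mm².
a = (A_s − A'_s) f_y / (0.85 f'_c b) = 1205400/(0.85 × 33.9 × 280) = 149.40 mm.
c = a/β₁ = 149.40/0.808 = 184.90 mm; ε'_s = 0.003(c − d')/c = 0.0022 ≥ f_y/E_s = 0.0021, so compression steel does yield.
M_n = (A_s − A'_s) f_y (d − a/2) + A'_s f_y (d − d') = [1205400 × (720 − 74.7) + 445200 × (720 − 47)] × 10⁻⁶ = 777.84 + 299.62 = 1077.46 kN·m.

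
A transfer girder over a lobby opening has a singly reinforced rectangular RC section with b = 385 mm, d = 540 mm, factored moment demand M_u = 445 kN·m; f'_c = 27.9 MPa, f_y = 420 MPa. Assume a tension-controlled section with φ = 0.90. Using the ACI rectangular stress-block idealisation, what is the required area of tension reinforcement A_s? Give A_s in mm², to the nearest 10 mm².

M_n = M_u/φ = 445/0.90 = 494.444 kN·m.
With M_n = 0.85 f'_c a b (d − a/2), solve the quadratic for a:
a = d − √(d² − 2M_n/(0.85 f'_c b)) = 540 − √(540² − 2 × 494.444×10⁶/(0.85 × 27.9 × 385)) = 111.87 mm.
A_s = 0.85 f'_c a b / f_y = 0.85 × 27.9 × 111.87 × 385 / 420 = 2431.9 mm².

A_s ≈ 2430 mm²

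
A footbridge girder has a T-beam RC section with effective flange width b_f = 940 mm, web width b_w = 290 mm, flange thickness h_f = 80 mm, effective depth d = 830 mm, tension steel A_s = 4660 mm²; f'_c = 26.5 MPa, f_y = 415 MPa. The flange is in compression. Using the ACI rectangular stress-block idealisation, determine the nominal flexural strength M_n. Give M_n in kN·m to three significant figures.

Tension: T = A_s f_y = 4660 × 415 = 1933900 N.
Try a within the flange: a = T/(0.85 f'_c b_f) = 1933900/(0.85 × 26.5 × 940) = 91.34 mm.
a = 91.34 > h_f = 80 mm: the block extends into the web. Split into flange-overhang and web parts.
C_f = 0.85 f'_c (b_f − b_w) h_f = 0.85 × 26.5 × (940 − 290) × 80 = 1171300 N.
Remaining web compression depth: a_w = (T − C_f)/(0.85 f'_c b_w) = (1933900 − 1171300)/(0.85 × 26.5 × 290) = 116.74 mm.
M_n = C_f(d − h_f/2) + (T − C_f)(d − a_w/2) = 1171300 × (830 − 40) + 762600 × (830 − 58.37) = 925.33 + 588.45 = 1513.78 × 10⁶ N·mm.
M_n = 1513.78 kN·m.

M_n ≈ 1510 kN·m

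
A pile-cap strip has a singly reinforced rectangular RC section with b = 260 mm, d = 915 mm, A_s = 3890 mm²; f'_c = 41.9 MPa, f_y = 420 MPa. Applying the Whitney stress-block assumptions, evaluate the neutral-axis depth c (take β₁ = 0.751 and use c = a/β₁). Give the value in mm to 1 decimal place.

c ≈ 234.9 mm

T = A_s f_y = 3890 × 420 = 1633800 N = 1633.8 kN.
Setting C = 0.85 f'_c a b equal to T: a = 1633800/(0.85 × 41.9 × 260) = 176.438 mm.
With β₁ = 0.751, c = a/β₁ = 176.438/0.751 = 234.9 mm.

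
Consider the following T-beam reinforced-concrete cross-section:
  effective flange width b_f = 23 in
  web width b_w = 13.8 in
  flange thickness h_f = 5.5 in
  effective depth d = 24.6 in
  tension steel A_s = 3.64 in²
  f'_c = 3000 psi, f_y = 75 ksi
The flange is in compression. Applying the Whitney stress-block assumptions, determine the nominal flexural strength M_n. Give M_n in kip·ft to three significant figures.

M_n ≈ 507 kip·ft

Tension: T = A_s f_y = 3.64 × 75 = 273 kips.
Try a within the flange: a = T/(0.85 f'_c b_f) = 273/(0.85 × 3 × 23) = 4.655 in.
Since a = 4.655 ≤ h_f = 5.5 in, the stress block lies entirely in the flange; analyse as a rectangular beam of width b_f.
M_n = T(d − a/2) = 273 × (24.6 − 2.3275) = 6080.4 kip·in.
M_n = 6080.4/12 = 506.70 kip·ft.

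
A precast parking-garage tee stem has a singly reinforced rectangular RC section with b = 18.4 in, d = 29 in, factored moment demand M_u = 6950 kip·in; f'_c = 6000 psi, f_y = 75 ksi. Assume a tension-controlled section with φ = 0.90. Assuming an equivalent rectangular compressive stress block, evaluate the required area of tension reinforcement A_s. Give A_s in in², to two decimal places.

A_s ≈ 3.74 in²

M_n = M_u/φ = 6950/0.90 = 7722.22 kip·in.
From M_n = 0.85 f'_c a b (d − a/2):
a = d − √(d² − 2M_n/(0.85 f'_c b)) = 29 − √(29² − 2 × 7722.22/(0.85 × 6 × 18.4)) = 2.992 in.
A_s = 0.85 f'_c a b / f_y = 0.85 × 6 × 2.992 × 18.4 / 75 = 3.744 in².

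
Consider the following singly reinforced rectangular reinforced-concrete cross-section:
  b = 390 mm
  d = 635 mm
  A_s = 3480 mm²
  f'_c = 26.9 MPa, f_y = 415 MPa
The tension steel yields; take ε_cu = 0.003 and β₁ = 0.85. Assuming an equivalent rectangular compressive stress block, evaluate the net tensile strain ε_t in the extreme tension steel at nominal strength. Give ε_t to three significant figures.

a = A_s f_y/(0.85 f'_c b) = 161.95 mm.
β₁ = 0.85, so c = a/β₁ = 161.95/0.85 = 190.53 mm.
From the linear strain diagram with ε_cu = 0.003: ε_t = 0.003 (d − c)/c = 0.003 × (635 − 190.53)/190.53 = 0.00700.
Since ε_t ≥ 0.005, the section is tension-controlled.

ε_t ≈ 0.00700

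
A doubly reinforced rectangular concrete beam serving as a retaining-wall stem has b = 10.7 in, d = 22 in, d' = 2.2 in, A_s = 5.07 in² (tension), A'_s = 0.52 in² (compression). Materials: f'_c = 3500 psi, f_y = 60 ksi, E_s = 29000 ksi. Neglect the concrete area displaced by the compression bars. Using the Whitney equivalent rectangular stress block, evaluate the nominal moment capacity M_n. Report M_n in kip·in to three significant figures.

M_n ≈ 5450 kip·in

Assume both steels yield.
a = (A_s − A'_s) f_y/(0.85 f'_c b) = (5.07 − 0.52) × 60/(0.85 × 3.5 × 10.7) = 8.576 in.
c = a/β₁ = 8.576/0.85 = 10.089 in; ε'_s = 0.003(c − d')/c = 0.0023 ≥ ε_y = 0.0021, so the compression steel yields.
M_n = (A_s − A'_s) f_y (d − a/2) + A'_s f_y (d − d') = 273 × (22 − 4.288) + 31.2 × (22 − 2.2) = 4835.4 + 617.8 = 5453.2 kip·in.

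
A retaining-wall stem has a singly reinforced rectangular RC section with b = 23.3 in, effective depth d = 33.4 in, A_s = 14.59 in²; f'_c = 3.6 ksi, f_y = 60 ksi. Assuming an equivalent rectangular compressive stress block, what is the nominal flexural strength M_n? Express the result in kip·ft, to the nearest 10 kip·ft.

M_n ≈ 1990 kip·ft

T = A_s f_y = 14.59 × 60 = 875.4 kips.
a = T/(0.85 f'_c b) = 875.4/(0.85 × 3.6 × 23.3) = 12.278 in.
M_n = T(d − a/2) = 875.4 × (33.4 − 6.139) = 23864.3 kip·in = 23864.3/12 = 1988.69 kip·ft.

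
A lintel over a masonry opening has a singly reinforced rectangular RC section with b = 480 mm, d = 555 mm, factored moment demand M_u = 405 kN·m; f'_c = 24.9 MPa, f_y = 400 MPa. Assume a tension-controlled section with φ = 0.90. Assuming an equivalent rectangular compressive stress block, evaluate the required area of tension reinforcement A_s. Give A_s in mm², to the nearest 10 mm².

A_s ≈ 2200 mm²

M_n = M_u/φ = 405/0.90 = 450 kN·m.
With M_n = 0.85 f'_c a b (d − a/2), solve the quadratic for a:
a = d − √(d² − 2M_n/(0.85 f'_c b)) = 555 − √(555² − 2 × 450×10⁶/(0.85 × 24.9 × 480)) = 86.56 mm.
A_s = 0.85 f'_c a b / f_y = 0.85 × 24.9 × 86.56 × 480 / 400 = 2198.5 mm².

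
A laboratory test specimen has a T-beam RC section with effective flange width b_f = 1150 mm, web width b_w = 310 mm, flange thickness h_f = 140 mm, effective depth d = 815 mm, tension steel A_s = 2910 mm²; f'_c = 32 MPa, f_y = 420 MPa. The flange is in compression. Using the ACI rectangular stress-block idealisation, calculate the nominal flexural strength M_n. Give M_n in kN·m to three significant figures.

M_n ≈ 972 kN·m

Tension: T = A_s f_y = 2910 × 420 = 1222200 N.
Try a within the flange: a = T/(0.85 f'_c b_f) = 1222200/(0.85 × 32 × 1150) = 39.07 mm.
Since a = 39.07 ≤ h_f = 140 mm, the stress block lies entirely in the flange; analyse as a rectangular beam of width b_f.
M_n = T(d − a/2) = 1222200 × (815 − 19.535) = 972.22 × 10⁶ N·mm.
M_n = 972.22 kN·m.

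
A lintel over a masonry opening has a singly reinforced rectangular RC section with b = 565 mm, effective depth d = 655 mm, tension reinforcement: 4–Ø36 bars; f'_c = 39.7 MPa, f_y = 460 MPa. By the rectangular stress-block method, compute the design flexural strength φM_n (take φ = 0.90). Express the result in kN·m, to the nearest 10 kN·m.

A_s = 4 × 1018 = 4072 mm².
T = A_s f_y = 4072 × 460 = 1873120 N = 1873.12 kN.
From C = T: a = T/(0.85 f'_c b) = 1873120/(0.85 × 39.7 × 565) = 98.24 mm.
M_n = T(d − a/2) = 1873.12 kN × (655 − 49.12) mm = 1134.89 kN·m.
φM_n = 0.90 × 1134.89 = 1021.40 kN·m.

φM_n ≈ 1020 kN·m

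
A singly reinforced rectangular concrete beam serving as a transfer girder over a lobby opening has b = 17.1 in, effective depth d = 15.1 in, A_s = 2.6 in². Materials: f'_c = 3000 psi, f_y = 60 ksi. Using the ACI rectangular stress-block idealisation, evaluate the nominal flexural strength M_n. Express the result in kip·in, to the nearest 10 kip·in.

M_n ≈ 2080 kip·in

T = A_s f_y = 2.6 × 60 = 156 kips.
a = T/(0.85 f'_c b) = 156/(0.85 × 3 × 17.1) = 3.578 in.
M_n = T(d − a/2) = 156 × (15.1 − 1.789) = 2076.5 kip·in.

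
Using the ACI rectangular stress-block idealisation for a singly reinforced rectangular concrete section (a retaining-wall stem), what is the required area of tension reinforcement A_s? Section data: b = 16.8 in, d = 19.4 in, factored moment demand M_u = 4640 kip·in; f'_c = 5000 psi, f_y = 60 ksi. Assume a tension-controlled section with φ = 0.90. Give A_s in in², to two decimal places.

M_n = M_u/φ = 4640/0.90 = 5155.56 kip·in.
From M_n = 0.85 f'_c a b (d − a/2):
a = d − √(d² − 2M_n/(0.85 f'_c b)) = 19.4 − √(19.4² − 2 × 5155.56/(0.85 × 5 × 16.8)) = 4.170 in.
A_s = 0.85 f'_c a b / f_y = 0.85 × 5 × 4.170 × 16.8 / 60 = 4.962 in².

A_s ≈ 4.96 in²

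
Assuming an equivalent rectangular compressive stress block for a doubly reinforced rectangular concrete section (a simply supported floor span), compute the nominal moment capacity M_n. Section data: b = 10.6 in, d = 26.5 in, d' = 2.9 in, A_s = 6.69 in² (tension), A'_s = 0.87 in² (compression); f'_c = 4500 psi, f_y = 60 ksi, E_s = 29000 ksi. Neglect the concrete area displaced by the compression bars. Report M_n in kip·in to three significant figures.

M_n ≈ 8980 kip·in

Assume both steels yield.
a = (A_s − A'_s) f_y/(0.85 f'_c b) = (6.69 − 0.87) × 60/(0.85 × 4.5 × 10.6) = 8.613 in.
c = a/β₁ = 8.613/0.825 = 10.440 in; ε'_s = 0.003(c − d')/c = 0.0022 ≥ ε_y = 0.0021, so the compression steel yields.
M_n = (A_s − A'_s) f_y (d − a/2) + A'_s f_y (d − d') = 349.2 × (26.5 − 4.3065) + 52.2 × (26.5 − 2.9) = 7750.0 + 1231.9 = 8981.9 kip·in.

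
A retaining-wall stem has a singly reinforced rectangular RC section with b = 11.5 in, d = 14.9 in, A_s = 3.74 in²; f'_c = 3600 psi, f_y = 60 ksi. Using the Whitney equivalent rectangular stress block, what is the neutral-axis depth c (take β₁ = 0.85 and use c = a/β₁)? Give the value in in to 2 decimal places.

c ≈ 7.50 in

T = A_s f_y = 3.74 × 60 = 224.4 kips.
a = T/(0.85 f'_c b) = 224.4/(0.85 × 3.6 × 11.5) = 6.3768 in.
With β₁ = 0.85, c = a/β₁ = 6.3768/0.85 = 7.50 in.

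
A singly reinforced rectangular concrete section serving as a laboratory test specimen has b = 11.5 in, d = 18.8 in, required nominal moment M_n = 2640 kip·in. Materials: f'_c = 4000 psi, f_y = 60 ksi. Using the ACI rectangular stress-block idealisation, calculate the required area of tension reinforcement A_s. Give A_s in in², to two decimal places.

A_s ≈ 2.62 in²

From M_n = 0.85 f'_c a b (d − a/2):
a = d − √(d² − 2M_n/(0.85 f'_c b)) = 18.8 − √(18.8² − 2 × 2640/(0.85 × 4 × 11.5)) = 4.022 in.
A_s = 0.85 f'_c a b / f_y = 0.85 × 4 × 4.022 × 11.5 / 60 = 2.621 in².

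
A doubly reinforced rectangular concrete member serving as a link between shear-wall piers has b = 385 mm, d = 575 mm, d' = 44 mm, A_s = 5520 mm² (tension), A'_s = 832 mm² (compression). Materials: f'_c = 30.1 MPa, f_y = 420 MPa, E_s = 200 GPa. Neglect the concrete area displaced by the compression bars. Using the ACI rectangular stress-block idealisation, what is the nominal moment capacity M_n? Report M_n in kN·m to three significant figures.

M_n ≈ 1120 kN·m

Assume both tension and compression steel yield.
Net tension couple steel: A_s − A'_s = 4688 mm².
a = (A_s − A'_s) f_y / (0.85 f'_c b) = 1968960/(0.85 × 30.1 × 385) = 199.89 mm.
c = a/β₁ = 199.89/0.835 = 239.39 mm; ε'_s = 0.003(c − d')/c = 0.0024 ≥ f_y/E_s = 0.0021, so compression steel does yield.
M_n = (A_s − A'_s) f_y (d − a/2) + A'_s f_y (d − d') = [1968960 × (575 − 99.945) + 349440 × (575 − 44)] × 10⁻⁶ = 935.36 + 185.55 = 1120.91 kN·m.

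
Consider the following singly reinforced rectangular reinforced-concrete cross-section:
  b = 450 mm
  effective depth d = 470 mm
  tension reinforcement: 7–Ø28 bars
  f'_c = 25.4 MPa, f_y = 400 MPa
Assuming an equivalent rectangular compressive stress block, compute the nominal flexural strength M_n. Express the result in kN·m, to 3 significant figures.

A_s = 7 × 616 = 4312 mm².
T = A_s f_y = 4312 × 400 = 1724800 N = 1724.8 kN.
From C = T: a = T/(0.85 f'_c b) = 1724800/(0.85 × 25.4 × 450) = 177.53 mm.
M_n = T(d − a/2) = 1724.8 kN × (470 − 88.765) mm = 657.55 kN·m.

M_n ≈ 658 kN·m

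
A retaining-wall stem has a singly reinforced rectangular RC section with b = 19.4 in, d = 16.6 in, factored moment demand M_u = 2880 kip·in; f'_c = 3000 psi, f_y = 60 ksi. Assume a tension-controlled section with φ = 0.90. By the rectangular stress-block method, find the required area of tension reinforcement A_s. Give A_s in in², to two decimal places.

A_s ≈ 3.72 in²

M_n = M_u/φ = 2880/0.90 = 3200 kip·in.
From M_n = 0.85 f'_c a b (d − a/2):
a = d − √(d² − 2M_n/(0.85 f'_c b)) = 16.6 − √(16.6² − 2 × 3200/(0.85 × 3 × 19.4)) = 4.509 in.
A_s = 0.85 f'_c a b / f_y = 0.85 × 3 × 4.509 × 19.4 / 60 = 3.718 in².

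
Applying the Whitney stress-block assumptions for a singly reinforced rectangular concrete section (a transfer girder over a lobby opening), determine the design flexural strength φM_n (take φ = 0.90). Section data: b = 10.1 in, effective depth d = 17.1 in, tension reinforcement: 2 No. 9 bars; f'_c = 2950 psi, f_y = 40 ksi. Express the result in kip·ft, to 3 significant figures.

φM_n ≈ 93.1 kip·ft

A_s = 2 × 1 = 2 in².
T = A_s f_y = 2 × 40 = 80 kips.
a = T/(0.85 f'_c b) = 80/(0.85 × 2.95 × 10.1) = 3.159 in.
M_n = T(d − a/2) = 80 × (17.1 − 1.5795) = 1241.6 kip·in = 1241.6/12 = 103.47 kip·ft.
φM_n = 0.90 × 103.47 = 93.12 kip·ft.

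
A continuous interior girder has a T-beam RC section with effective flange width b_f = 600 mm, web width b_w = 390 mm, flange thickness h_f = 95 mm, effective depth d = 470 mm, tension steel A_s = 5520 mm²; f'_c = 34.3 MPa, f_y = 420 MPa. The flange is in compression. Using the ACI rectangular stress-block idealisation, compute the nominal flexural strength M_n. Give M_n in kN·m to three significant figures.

M_n ≈ 929 kN·m

Tension: T = A_s f_y = 5520 × 420 = 2318400 N.
Try a within the flange: a = T/(0.85 f'_c b_f) = 2318400/(0.85 × 34.3 × 600) = 132.53 mm.
a = 132.53 > h_f = 95 mm: the block extends into the web. Split into flange-overhang and web parts.
C_f = 0.85 f'_c (b_f − b_w) h_f = 0.85 × 34.3 × (600 − 390) × 95 = 581642 N.
Remaining web compression depth: a_w = (T − C_f)/(0.85 f'_c b_w) = (2318400 − 581642)/(0.85 × 34.3 × 390) = 152.74 mm.
M_n = C_f(d − h_f/2) + (T − C_f)(d − a_w/2) = 581642 × (470 − 47.5) + 1736758 × (470 − 76.37) = 245.74 + 683.64 = 929.38 × 10⁶ N·mm.
M_n = 929.38 kN·m.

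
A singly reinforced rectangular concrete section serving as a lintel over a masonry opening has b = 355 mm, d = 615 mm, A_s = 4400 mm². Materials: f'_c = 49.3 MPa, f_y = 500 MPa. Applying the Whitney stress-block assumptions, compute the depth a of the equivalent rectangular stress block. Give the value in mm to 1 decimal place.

a ≈ 147.9 mm

T = A_s f_y = 4400 × 500 = 2200000 N = 2200 kN.
Setting C = 0.85 f'_c a b equal to T: a = 2200000/(0.85 × 49.3 × 355) = 147.9 mm.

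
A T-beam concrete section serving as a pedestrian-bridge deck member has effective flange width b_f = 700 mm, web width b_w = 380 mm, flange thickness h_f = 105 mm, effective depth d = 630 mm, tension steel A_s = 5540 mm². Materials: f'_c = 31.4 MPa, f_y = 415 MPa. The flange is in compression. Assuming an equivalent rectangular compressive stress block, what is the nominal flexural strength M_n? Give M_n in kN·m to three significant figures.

Tension: T = A_s f_y = 5540 × 415 = 2299100 N.
Try a within the flange: a = T/(0.85 f'_c b_f) = 2299100/(0.85 × 31.4 × 700) = 123.06 mm.
a = 123.06 > h_f = 105 mm: the block extends into the web. Split into flange-overhang and web parts.
C_f = 0.85 f'_c (b_f − b_w) h_f = 0.85 × 31.4 × (700 − 380) × 105 = 896784 N.
Remaining web compression depth: a_w = (T − C_f)/(0.85 f'_c b_w) = (2299100 − 896784)/(0.85 × 31.4 × 380) = 138.27 mm.
M_n = C_f(d − h_f/2) + (T − C_f)(d − a_w/2) = 896784 × (630 − 52.5) + 1402316 × (630 − 69.135) = 517.89 + 786.51 = 1304.40 × 10⁶ N·mm.
M_n = 1304.40 kN·m.

M_n ≈ 1300 kN·m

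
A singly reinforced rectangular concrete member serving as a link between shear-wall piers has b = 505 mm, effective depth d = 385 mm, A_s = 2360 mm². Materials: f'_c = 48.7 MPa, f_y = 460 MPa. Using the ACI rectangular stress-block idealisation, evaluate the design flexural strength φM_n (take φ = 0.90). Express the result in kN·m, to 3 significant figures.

T = A_s f_y = 2360 × 460 = 1085600 N = 1085.6 kN.
From C = T: a = T/(0.85 f'_c b) = 1085600/(0.85 × 48.7 × 505) = 51.93 mm.
M_n = T(d − a/2) = 1085.6 kN × (385 − 25.965) mm = 389.77 kN·m.
φM_n = 0.90 × 389.77 = 350.79 kN·m.

φM_n ≈ 351 kN·m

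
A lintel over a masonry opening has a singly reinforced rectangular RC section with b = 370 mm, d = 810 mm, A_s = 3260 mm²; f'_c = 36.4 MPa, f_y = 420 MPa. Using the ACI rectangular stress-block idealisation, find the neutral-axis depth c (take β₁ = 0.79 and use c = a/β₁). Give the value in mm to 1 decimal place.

T = A_s f_y = 3260 × 420 = 1369200 N = 1369.2 kN.
Setting C = 0.85 f'_c a b equal to T: a = 1369200/(0.85 × 36.4 × 370) = 119.604 mm.
With β₁ = 0.79, c = a/β₁ = 119.604/0.79 = 151.4 mm.

c ≈ 151.4 mm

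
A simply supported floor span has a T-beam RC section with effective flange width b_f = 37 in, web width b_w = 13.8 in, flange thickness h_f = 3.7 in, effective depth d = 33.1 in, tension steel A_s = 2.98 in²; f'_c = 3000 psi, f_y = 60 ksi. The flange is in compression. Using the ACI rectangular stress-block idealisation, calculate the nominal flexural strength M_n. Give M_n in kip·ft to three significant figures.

M_n ≈ 479 kip·ft

Tension: T = A_s f_y = 2.98 × 60 = 178.8 kips.
Try a within the flange: a = T/(0.85 f'_c b_f) = 178.8/(0.85 × 3 × 37) = 1.895 in.
Since a = 1.895 ≤ h_f = 3.7 in, the stress block lies entirely in the flange; analyse as a rectangular beam of width b_f.
M_n = T(d − a/2) = 178.8 × (33.1 − 0.9475) = 5748.9 kip·in.
M_n = 5748.9/12 = 479.08 kip·ft.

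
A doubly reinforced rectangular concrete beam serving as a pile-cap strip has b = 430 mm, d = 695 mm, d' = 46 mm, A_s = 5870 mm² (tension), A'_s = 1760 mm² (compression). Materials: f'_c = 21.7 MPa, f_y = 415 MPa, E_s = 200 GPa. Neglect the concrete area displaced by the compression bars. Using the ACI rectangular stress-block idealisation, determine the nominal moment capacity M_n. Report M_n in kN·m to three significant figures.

M_n ≈ 1480 kN·m

Assume both tension and compression steel yield.
Net tension couple steel: A_s − A'_s = 4110 mm².
a = (A_s − A'_s) f_y / (0.85 f'_c b) = 1705650/(0.85 × 21.7 × 430) = 215.05 mm.
c = a/β₁ = 215.05/0.85 = 253.00 mm; ε'_s = 0.003(c − d')/c = 0.0025 ≥ f_y/E_s = 0.0021, so compression steel does yield.
M_n = (A_s − A'_s) f_y (d − a/2) + A'_s f_y (d − d') = [1705650 × (695 − 107.525) + 730400 × (695 − 46)] × 10⁻⁶ = 1002.03 + 474.03 = 1476.06 kN·m.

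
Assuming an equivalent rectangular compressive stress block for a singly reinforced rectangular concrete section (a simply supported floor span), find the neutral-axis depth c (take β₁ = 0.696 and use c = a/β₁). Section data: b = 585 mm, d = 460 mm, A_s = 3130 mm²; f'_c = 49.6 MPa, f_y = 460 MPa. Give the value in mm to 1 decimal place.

c ≈ 83.9 mm

T = A_s f_y = 3130 × 460 = 1439800 N = 1439.8 kN.
Setting C = 0.85 f'_c a b equal to T: a = 1439800/(0.85 × 49.6 × 585) = 58.378 mm.
With β₁ = 0.696, c = a/β₁ = 58.378/0.696 = 83.9 mm.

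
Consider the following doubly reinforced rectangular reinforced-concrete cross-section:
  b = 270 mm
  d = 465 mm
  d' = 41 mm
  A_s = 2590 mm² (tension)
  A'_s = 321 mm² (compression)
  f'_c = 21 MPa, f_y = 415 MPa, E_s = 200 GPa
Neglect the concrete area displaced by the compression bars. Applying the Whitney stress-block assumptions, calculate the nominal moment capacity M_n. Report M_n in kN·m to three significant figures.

M_n ≈ 402 kN·m

Assume both tension and compression steel yield.
Net tension couple steel: A_s − A'_s = 2269 mm².
a = (A_s − A'_s) f_y / (0.85 f'_c b) = 941635/(0.85 × 21 × 270) = 195.38 mm.
c = a/β₁ = 195.38/0.85 = 229.86 mm; ε'_s = 0.003(c − d')/c = 0.0025 ≥ f_y/E_s = 0.0021, so compression steel does yield.
M_n = (A_s − A'_s) f_y (d − a/2) + A'_s f_y (d − d') = [941635 × (465 − 97.69) + 133215 × (465 − 41)] × 10⁻⁶ = 345.87 + 56.48 = 402.35 kN·m.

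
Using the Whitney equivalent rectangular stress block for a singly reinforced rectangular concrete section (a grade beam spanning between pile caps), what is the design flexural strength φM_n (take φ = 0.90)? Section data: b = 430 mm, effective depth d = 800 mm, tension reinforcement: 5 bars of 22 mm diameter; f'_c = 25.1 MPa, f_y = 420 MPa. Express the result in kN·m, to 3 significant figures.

A_s = 5 × 380 = 1900 mm².
T = A_s f_y = 1900 × 420 = 798000 N = 798 kN.
From C = T: a = T/(0.85 f'_c b) = 798000/(0.85 × 25.1 × 430) = 86.98 mm.
M_n = T(d − a/2) = 798 kN × (800 − 43.49) mm = 603.69 kN·m.
φM_n = 0.90 × 603.69 = 543.32 kN·m.

φM_n ≈ 543 kN·m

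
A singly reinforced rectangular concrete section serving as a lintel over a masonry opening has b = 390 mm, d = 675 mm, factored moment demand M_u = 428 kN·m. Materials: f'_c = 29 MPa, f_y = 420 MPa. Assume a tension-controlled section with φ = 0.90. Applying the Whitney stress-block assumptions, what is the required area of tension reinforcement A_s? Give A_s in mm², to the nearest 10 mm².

A_s ≈ 1780 mm²

M_n = M_u/φ = 428/0.90 = 475.556 kN·m.
With M_n = 0.85 f'_c a b (d − a/2), solve the quadratic for a:
a = d − √(d² − 2M_n/(0.85 f'_c b)) = 675 − √(675² − 2 × 475.556×10⁶/(0.85 × 29 × 390)) = 77.76 mm.
A_s = 0.85 f'_c a b / f_y = 0.85 × 29 × 77.76 × 390 / 420 = 1779.9 mm².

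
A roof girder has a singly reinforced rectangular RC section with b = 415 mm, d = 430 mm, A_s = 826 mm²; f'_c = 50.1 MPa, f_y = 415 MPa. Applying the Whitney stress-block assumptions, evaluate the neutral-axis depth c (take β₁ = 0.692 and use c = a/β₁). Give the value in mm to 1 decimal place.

c ≈ 28.0 mm

T = A_s f_y = 826 × 415 = 342790 N = 342.79 kN.
Setting C = 0.85 f'_c a b equal to T: a = 342790/(0.85 × 50.1 × 415) = 19.397 mm.
With β₁ = 0.692, c = a/β₁ = 19.397/0.692 = 28.0 mm.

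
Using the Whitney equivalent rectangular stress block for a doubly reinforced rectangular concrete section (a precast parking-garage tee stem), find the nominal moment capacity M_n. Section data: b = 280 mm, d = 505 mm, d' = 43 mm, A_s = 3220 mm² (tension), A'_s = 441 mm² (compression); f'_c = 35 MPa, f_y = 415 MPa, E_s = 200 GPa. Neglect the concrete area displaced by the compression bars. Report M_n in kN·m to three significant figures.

Assume both tension and compression steel yield.
Net tension couple steel: A_s − A'_s = 2779 mm².
a = (A_s − A'_s) f_y / (0.85 f'_c b) = 1153285/(0.85 × 35 × 280) = 138.45 mm.
c = a/β₁ = 138.45/0.8 = 173.06 mm; ε'_s = 0.003(c − d')/c = 0.0023 ≥ f_y/E_s = 0.0021, so compression steel does yield.
M_n = (A_s − A'_s) f_y (d − a/2) + A'_s f_y (d − d') = [1153285 × (505 − 69.225) + 183015 × (505 − 43)] × 10⁻⁶ = 502.57 + 84.55 = 587.12 kN·m.

M_n ≈ 587 kN·m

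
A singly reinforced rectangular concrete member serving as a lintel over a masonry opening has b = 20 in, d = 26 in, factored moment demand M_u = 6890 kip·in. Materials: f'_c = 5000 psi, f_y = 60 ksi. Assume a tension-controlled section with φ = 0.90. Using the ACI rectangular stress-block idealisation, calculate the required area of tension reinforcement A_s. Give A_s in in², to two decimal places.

M_n = M_u/φ = 6890/0.90 = 7655.56 kip·in.
From M_n = 0.85 f'_c a b (d − a/2):
a = d − √(d² − 2M_n/(0.85 f'_c b)) = 26 − √(26² − 2 × 7655.56/(0.85 × 5 × 20)) = 3.732 in.
A_s = 0.85 f'_c a b / f_y = 0.85 × 5 × 3.732 × 20 / 60 = 5.287 in².

A_s ≈ 5.29 in²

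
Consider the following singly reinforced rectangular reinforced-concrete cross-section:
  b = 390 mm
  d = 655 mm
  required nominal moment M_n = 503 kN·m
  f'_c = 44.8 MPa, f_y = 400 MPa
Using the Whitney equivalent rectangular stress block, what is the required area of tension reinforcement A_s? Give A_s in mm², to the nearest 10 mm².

A_s ≈ 2000 mm²

With M_n = 0.85 f'_c a b (d − a/2), solve the quadratic for a:
a = d − √(d² − 2M_n/(0.85 f'_c b)) = 655 − √(655² − 2 × 503×10⁶/(0.85 × 44.8 × 390)) = 53.93 mm.
A_s = 0.85 f'_c a b / f_y = 0.85 × 44.8 × 53.93 × 390 / 400 = 2002.3 mm².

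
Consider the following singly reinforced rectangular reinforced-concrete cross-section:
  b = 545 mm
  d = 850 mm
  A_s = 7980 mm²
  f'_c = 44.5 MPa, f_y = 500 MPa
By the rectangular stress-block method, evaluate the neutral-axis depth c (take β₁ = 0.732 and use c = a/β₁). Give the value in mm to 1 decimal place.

T = A_s f_y = 7980 × 500 = 3990000 N = 3990 kN.
Setting C = 0.85 f'_c a b equal to T: a = 3990000/(0.85 × 44.5 × 545) = 193.552 mm.
With β₁ = 0.732, c = a/β₁ = 193.552/0.732 = 264.4 mm.

c ≈ 264.4 mm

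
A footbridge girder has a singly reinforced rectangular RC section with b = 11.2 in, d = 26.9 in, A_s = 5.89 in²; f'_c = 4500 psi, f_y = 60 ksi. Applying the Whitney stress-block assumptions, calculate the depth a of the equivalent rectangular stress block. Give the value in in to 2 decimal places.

a ≈ 8.25 in

T = A_s f_y = 5.89 × 60 = 353.4 kips.
a = T/(0.85 f'_c b) = 353.4/(0.85 × 4.5 × 11.2) = 8.25 in.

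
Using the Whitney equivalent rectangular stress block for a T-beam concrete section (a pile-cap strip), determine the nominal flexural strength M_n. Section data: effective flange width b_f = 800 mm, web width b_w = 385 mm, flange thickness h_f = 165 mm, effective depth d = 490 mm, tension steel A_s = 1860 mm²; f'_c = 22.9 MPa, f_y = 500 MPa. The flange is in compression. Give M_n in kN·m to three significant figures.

M_n ≈ 428 kN·m

Tension: T = A_s f_y = 1860 × 500 = 930000 N.
Try a within the flange: a = T/(0.85 f'_c b_f) = 930000/(0.85 × 22.9 × 800) = 59.72 mm.
Since a = 59.72 ≤ h_f = 165 mm, the stress block lies entirely in the flange; analyse as a rectangular beam of width b_f.
M_n = T(d − a/2) = 930000 × (490 − 29.86) = 427.93 × 10⁶ N·mm.
M_n = 427.93 kN·m.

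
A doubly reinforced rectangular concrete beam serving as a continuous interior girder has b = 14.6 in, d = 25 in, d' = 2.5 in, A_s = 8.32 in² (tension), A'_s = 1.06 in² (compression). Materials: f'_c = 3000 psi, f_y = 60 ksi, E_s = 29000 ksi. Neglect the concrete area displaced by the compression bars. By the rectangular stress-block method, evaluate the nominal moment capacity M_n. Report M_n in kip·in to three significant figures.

Assume both steels yield.
a = (A_s − A'_s) f_y/(0.85 f'_c b) = (8.32 − 1.06) × 60/(0.85 × 3 × 14.6) = 11.700 in.
c = a/β₁ = 11.700/0.85 = 13.765 in; ε'_s = 0.003(c − d')/c = 0.0025 ≥ ε_y = 0.0021, so the compression steel yields.
M_n = (A_s − A'_s) f_y (d − a/2) + A'_s f_y (d − d') = 435.6 × (25 − 5.85) + 63.6 × (25 − 2.5) = 8341.7 + 1431.0 = 9772.7 kip·in.

M_n ≈ 9770 kip·in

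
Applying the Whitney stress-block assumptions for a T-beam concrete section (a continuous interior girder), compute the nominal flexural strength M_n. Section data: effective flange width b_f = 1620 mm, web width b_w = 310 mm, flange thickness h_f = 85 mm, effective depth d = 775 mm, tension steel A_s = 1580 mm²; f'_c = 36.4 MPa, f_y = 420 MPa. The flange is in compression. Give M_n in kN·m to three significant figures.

M_n ≈ 510 kN·m

Tension: T = A_s f_y = 1580 × 420 = 663600 N.
Try a within the flange: a = T/(0.85 f'_c b_f) = 663600/(0.85 × 36.4 × 1620) = 13.24 mm.
Since a = 13.24 ≤ h_f = 85 mm, the stress block lies entirely in the flange; analyse as a rectangular beam of width b_f.
M_n = T(d − a/2) = 663600 × (775 − 6.62) = 509.90 × 10⁶ N·mm.
M_n = 509.90 kN·m.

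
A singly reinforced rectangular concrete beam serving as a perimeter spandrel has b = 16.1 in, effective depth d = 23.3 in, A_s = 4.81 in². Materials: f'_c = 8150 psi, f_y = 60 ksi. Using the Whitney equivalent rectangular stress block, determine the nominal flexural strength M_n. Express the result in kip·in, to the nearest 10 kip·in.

M_n ≈ 6350 kip·in

T = A_s f_y = 4.81 × 60 = 288.6 kips.
a = T/(0.85 f'_c b) = 288.6/(0.85 × 8.15 × 16.1) = 2.588 in.
M_n = T(d − a/2) = 288.6 × (23.3 − 1.294) = 6350.9 kip·in.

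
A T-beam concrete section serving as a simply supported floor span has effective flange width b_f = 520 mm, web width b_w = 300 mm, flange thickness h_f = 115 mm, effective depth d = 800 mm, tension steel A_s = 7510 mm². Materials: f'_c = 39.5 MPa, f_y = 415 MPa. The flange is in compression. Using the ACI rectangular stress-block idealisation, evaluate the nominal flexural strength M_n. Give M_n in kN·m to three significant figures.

Tension: T = A_s f_y = 7510 × 415 = 3116650 N.
Try a within the flange: a = T/(0.85 f'_c b_f) = 3116650/(0.85 × 39.5 × 520) = 178.51 mm.
a = 178.51 > h_f = 115 mm: the block extends into the web. Split into flange-overhang and web parts.
C_f = 0.85 f'_c (b_f − b_w) h_f = 0.85 × 39.5 × (520 − 300) × 115 = 849448 N.
Remaining web compression depth: a_w = (T − C_f)/(0.85 f'_c b_w) = (3116650 − 849448)/(0.85 × 39.5 × 300) = 225.09 mm.
M_n = C_f(d − h_f/2) + (T − C_f)(d − a_w/2) = 849448 × (800 − 57.5) + 2267202 × (800 − 112.545) = 630.72 + 1558.60 = 2189.32 × 10⁶ N·mm.
M_n = 2189.32 kN·m.

M_n ≈ 2190 kN·m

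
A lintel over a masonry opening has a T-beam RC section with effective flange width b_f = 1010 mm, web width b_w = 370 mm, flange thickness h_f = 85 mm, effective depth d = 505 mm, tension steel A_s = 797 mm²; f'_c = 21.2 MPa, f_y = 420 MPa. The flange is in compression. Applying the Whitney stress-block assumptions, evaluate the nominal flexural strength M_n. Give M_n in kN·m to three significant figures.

M_n ≈ 166 kN·m

Tension: T = A_s f_y = 797 × 420 = 334740 N.
Try a within the flange: a = T/(0.85 f'_c b_f) = 334740/(0.85 × 21.2 × 1010) = 18.39 mm.
Since a = 18.39 ≤ h_f = 85 mm, the stress block lies entirely in the flange; analyse as a rectangular beam of width b_f.
M_n = T(d − a/2) = 334740 × (505 − 9.195) = 165.97 × 10⁶ N·mm.
M_n = 165.97 kN·m.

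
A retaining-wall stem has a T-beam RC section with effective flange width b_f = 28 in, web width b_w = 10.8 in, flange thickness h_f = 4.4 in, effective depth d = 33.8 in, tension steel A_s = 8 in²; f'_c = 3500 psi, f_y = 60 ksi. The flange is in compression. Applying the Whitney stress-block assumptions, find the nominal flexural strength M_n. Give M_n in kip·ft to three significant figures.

M_n ≈ 1230 kip·ft

Tension: T = A_s f_y = 8 × 60 = 480 kips.
Try a within the flange: a = T/(0.85 f'_c b_f) = 480/(0.85 × 3.5 × 28) = 5.762 in.
a = 5.762 > h_f = 4.4 in: the block extends into the web. Split into flange-overhang and web parts.
C_f = 0.85 f'_c (b_f − b_w) h_f = 0.85 × 3.5 × (28 − 10.8) × 4.4 = 225.1 kips.
Remaining web compression depth: a_w = (T − C_f)/(0.85 f'_c b_w) = (480 − 225.1)/(0.85 × 3.5 × 10.8) = 7.933 in.
M_n = C_f(d − h_f/2) + (T − C_f)(d − a_w/2) = 225.1 × (33.8 − 2.2) + 254.9 × (33.8 − 3.9665) = 7113.2 + 7604.6 = 14717.8 kip·in.
M_n = 14717.8/12 = 1226.48 kip·ft.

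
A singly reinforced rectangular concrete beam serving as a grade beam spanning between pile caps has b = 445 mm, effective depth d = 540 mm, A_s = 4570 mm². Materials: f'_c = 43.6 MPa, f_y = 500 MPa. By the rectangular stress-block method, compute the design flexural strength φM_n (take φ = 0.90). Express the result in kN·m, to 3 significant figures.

φM_n ≈ 968 kN·m

T = A_s f_y = 4570 × 500 = 2285000 N = 2285 kN.
From C = T: a = T/(0.85 f'_c b) = 2285000/(0.85 × 43.6 × 445) = 138.55 mm.
M_n = T(d − a/2) = 2285 kN × (540 − 69.275) mm = 1075.61 kN·m.
φM_n = 0.90 × 1075.61 = 968.05 kN·m.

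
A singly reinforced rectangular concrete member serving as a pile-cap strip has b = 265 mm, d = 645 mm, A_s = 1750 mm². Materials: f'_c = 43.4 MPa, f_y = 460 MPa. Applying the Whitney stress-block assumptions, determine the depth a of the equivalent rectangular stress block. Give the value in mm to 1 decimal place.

T = A_s f_y = 1750 × 460 = 805000 N = 805 kN.
Setting C = 0.85 f'_c a b equal to T: a = 805000/(0.85 × 43.4 × 265) = 82.3 mm.

a ≈ 82.3 mm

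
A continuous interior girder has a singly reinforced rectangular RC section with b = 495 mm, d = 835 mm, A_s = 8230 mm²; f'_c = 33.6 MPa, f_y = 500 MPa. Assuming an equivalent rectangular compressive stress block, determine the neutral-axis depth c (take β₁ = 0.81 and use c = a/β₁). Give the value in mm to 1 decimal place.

c ≈ 359.4 mm

T = A_s f_y = 8230 × 500 = 4115000 N = 4115 kN.
Setting C = 0.85 f'_c a b equal to T: a = 4115000/(0.85 × 33.6 × 495) = 291.076 mm.
With β₁ = 0.81, c = a/β₁ = 291.076/0.81 = 359.4 mm.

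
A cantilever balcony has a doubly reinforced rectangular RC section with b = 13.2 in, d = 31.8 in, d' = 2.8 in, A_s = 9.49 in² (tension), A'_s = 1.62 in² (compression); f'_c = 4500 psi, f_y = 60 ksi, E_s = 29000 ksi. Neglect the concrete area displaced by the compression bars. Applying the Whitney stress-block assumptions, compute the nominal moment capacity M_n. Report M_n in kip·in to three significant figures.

M_n ≈ 15600 kip·in

Assume both steels yield.
a = (A_s − A'_s) f_y/(0.85 f'_c b) = (9.49 − 1.62) × 60/(0.85 × 4.5 × 13.2) = 9.352 in.
c = a/β₁ = 9.352/0.825 = 11.336 in; ε'_s = 0.003(c − d')/c = 0.0023 ≥ ε_y = 0.0021, so the compression steel yields.
M_n = (A_s − A'_s) f_y (d − a/2) + A'_s f_y (d − d') = 472.2 × (31.8 − 4.676) + 97.2 × (31.8 − 2.8) = 12808.0 + 2818.8 = 15626.8 kip·in.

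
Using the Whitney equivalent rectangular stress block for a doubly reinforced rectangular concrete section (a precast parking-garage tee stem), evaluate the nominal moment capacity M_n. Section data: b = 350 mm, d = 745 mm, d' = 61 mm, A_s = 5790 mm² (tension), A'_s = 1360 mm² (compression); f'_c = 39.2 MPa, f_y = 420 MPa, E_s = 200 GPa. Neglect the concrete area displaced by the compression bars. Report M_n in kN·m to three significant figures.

Assume both tension and compression steel yield.
Net tension couple steel: A_s − A'_s = 4430 mm².
a = (A_s − A'_s) f_y / (0.85 f'_c b) = 1860600/(0.85 × 39.2 × 350) = 159.54 mm.
c = a/β₁ = 159.54/0.77 = 207.19 mm; ε'_s = 0.003(c − d')/c = 0.0021 ≥ f_y/E_s = 0.0021, so compression steel does yield.
M_n = (A_s − A'_s) f_y (d − a/2) + A'_s f_y (d − d') = [1860600 × (745 − 79.77) + 571200 × (745 − 61)] × 10⁻⁶ = 1237.73 + 390.70 = 1628.43 kN·m.

M_n ≈ 1630 kN·m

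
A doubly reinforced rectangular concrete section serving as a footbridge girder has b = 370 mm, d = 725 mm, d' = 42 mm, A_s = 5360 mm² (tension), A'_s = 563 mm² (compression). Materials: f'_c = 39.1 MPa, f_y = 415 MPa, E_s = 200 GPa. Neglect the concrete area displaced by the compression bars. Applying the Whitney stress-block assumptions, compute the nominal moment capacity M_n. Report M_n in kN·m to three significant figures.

Assume both tension and compression steel yield.
Net tension couple steel: A_s − A'_s = 4797 mm².
a = (A_s − A'_s) f_y / (0.85 f'_c b) = 1990755/(0.85 × 39.1 × 370) = 161.89 mm.
c = a/β₁ = 161.89/0.771 = 209.97 mm; ε'_s = 0.003(c − d')/c = 0.0024 ≥ f_y/E_s = 0.0021, so compression steel does yield.
M_n = (A_s − A'_s) f_y (d − a/2) + A'_s f_y (d − d') = [1990755 × (725 − 80.945) + 233645 × (725 − 42)] × 10⁻⁶ = 1282.16 + 159.58 = 1441.74 kN·m.

M_n ≈ 1440 kN·m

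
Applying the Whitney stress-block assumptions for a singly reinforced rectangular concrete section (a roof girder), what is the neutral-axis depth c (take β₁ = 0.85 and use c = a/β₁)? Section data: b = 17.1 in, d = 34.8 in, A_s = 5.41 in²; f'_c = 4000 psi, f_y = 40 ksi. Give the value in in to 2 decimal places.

T = A_s f_y = 5.41 × 40 = 216.4 kips.
a = T/(0.85 f'_c b) = 216.4/(0.85 × 4 × 17.1) = 3.7221 in.
With β₁ = 0.85, c = a/β₁ = 3.7221/0.85 = 4.38 in.

c ≈ 4.38 in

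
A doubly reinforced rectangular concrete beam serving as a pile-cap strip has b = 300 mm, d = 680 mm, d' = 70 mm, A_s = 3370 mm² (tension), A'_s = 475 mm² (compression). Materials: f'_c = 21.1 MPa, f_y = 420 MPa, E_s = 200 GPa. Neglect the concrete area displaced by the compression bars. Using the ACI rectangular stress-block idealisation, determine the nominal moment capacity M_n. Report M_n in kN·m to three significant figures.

M_n ≈ 811 kN·m

Assume both tension and compression steel yield.
Net tension couple steel: A_s − A'_s = 2895 mm².
a = (A_s − A'_s) f_y / (0.85 f'_c b) = 1215900/(0.85 × 21.1 × 300) = 225.98 mm.
c = a/β₁ = 225.98/0.85 = 265.86 mm; ε'_s = 0.003(c − d')/c = 0.0022 ≥ f_y/E_s = 0.0021, so compression steel does yield.
M_n = (A_s − A'_s) f_y (d − a/2) + A'_s f_y (d − d') = [1215900 × (680 − 112.99) + 199500 × (680 − 70)] × 10⁻⁶ = 689.43 + 121.70 = 811.13 kN·m.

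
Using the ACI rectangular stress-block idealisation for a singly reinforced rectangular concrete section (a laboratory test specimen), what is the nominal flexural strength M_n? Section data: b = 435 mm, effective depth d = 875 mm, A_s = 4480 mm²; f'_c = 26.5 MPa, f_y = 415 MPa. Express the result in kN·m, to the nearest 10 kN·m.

T = A_s f_y = 4480 × 415 = 1859200 N = 1859.2 kN.
From C = T: a = T/(0.85 f'_c b) = 1859200/(0.85 × 26.5 × 435) = 189.75 mm.
M_n = T(d − a/2) = 1859.2 kN × (875 − 94.875) mm = 1450.41 kN·m.

M_n ≈ 1450 kN·m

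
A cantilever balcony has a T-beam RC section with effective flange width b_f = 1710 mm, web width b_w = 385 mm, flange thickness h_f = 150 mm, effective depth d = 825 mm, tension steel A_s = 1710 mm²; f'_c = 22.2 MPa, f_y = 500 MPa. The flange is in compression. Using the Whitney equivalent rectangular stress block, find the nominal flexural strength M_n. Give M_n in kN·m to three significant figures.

Tension: T = A_s f_y = 1710 × 500 = 855000 N.
Try a within the flange: a = T/(0.85 f'_c b_f) = 855000/(0.85 × 22.2 × 1710) = 26.50 mm.
Since a = 26.50 ≤ h_f = 150 mm, the stress block lies entirely in the flange; analyse as a rectangular beam of width b_f.
M_n = T(d − a/2) = 855000 × (825 − 13.25) = 694.05 × 10⁶ N·mm.
M_n = 694.05 kN·m.

M_n ≈ 694 kN·m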